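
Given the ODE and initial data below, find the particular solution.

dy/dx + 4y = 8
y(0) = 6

General solution: y = 2 + Ce^(-4x)
Applying y(0) = 6: C = 6 - 2 = 4
Particular solution: y = 2 + 4e^(-4x)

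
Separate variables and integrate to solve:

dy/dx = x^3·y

Separating variables and integrating:
ln|y| = x^4/4 + C

General solution: y = Ce^(x^4/4)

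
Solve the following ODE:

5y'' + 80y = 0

Characteristic equation: 5r² + 80 = 0
Divide by 5: r² + 16 = 0
Roots: r = ±4i (complex conjugates)
General solution: y = C₁cos(4x) + C₂sin(4x)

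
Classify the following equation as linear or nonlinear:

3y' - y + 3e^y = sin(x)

Nonlinear (e^y is nonlinear in y)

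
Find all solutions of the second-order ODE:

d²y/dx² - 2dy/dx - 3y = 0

Characteristic equation: r² - 2r - 3 = 0
Roots: r = 3, -1 (distinct real)
General solution: y = C₁e^(3x) + C₂e^(-x)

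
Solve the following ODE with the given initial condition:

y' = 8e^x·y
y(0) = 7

General solution: y = Ce^(8e^x)
Applying IC y(0) = 7:
Particular solution: y = 7e^(8(e^x - 1))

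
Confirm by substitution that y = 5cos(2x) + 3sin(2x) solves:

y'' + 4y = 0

Verification:
y'' = -20cos(2x) - 12sin(2x)
y'' + 4y = 0 ✓

Yes, it is a solution.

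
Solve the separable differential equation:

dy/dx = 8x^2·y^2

Separating variables and integrating:
-1/y = 8x^3/3 + C

General solution: y^-1 = (-8/3)x^3 + C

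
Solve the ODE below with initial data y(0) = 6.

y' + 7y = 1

General solution: y = 1/7 + Ce^(-7x)
Applying y(0) = 6: C = 6 - 1/7 = 41/7
Particular solution: y = 1/7 + (41/7)e^(-7x)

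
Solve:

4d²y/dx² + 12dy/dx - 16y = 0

Characteristic equation: 4r² + 12r - 16 = 0
Divide by 4: r² + 3r - 4 = 0
Roots: r = 1, -4 (distinct real)
General solution: y = C₁e^x + C₂e^(-4x)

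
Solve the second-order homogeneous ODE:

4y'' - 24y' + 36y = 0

Characteristic equation: 4r² - 24r + 36 = 0
Divide by 4: r² - 6r + 9 = 0
Factored: (r - 3)² = 0
Repeated root: r = 3
General solution: y = (C₁ + C₂x)e^(3x)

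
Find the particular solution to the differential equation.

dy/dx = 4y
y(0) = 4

General solution: y = Ce^(4x)
Applying IC y(0) = 4:
Particular solution: y = 4e^(4x)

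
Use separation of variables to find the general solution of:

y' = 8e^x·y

Separating variables and integrating:
ln|y| = 8e^x + C

General solution: y = Ce^(8e^x)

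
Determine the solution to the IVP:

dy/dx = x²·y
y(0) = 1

General solution: y = Ce^(x³/3)
Applying IC y(0) = 1:
Particular solution: y = e^(x³/3)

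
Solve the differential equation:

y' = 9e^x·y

Separating variables and integrating:
ln|y| = 9e^x + C

General solution: y = Ce^(9e^x)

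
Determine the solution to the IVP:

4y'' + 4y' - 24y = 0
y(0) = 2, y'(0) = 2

General solution: y = C₁e^(2x) + C₂e^(-3x)
Applying ICs: C₁ = 8/5, C₂ = 2/5
Particular solution: y = (8/5)e^(2x) + (2/5)e^(-3x)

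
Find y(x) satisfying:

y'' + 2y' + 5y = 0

Characteristic equation: r² + 2r + 5 = 0
Roots: r = -1 ± 2i (complex conjugates)
General solution: y = e^(-x)(C₁cos(2x) + C₂sin(2x))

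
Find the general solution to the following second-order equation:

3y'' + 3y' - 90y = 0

Characteristic equation: 3r² + 3r - 90 = 0
Divide by 3: r² + r - 30 = 0
Roots: r = 5, -6 (distinct real)
General solution: y = C₁e^(5x) + C₂e^(-6x)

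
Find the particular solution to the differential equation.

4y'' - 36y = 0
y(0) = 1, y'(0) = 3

General solution: y = C₁e^(3x) + C₂e^(-3x)
Applying ICs: C₁ = 1, C₂ = 0
Particular solution: y = e^(3x)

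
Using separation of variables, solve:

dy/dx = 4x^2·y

Separating variables and integrating:
ln|y| = 4x^3/3 + C

General solution: y = Ce^(4x^3/3)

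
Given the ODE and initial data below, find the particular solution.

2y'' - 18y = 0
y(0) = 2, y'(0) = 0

General solution: y = C₁e^(3x) + C₂e^(-3x)
Applying ICs: C₁ = 1, C₂ = 1
Particular solution: y = e^(3x) + e^(-3x)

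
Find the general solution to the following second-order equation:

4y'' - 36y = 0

Characteristic equation: 4r² - 36 = 0
Divide by 4: r² - 9 = 0
Roots: r = 3, -3 (distinct real)
General solution: y = C₁e^(3x) + C₂e^(-3x)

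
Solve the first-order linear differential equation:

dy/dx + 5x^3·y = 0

Using integrating factor method:

General solution: y = Ce^(-5x^4/4)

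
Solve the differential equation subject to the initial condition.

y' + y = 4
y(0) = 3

General solution: y = 4 + Ce^(-x)
Applying y(0) = 3: C = 3 - 4 = -1
Particular solution: y = 4 - e^(-x)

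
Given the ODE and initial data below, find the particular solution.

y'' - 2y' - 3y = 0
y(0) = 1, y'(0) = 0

General solution: y = C₁e^(3x) + C₂e^(-x)
Applying ICs: C₁ = 1/4, C₂ = 3/4
Particular solution: y = (1/4)e^(3x) + (3/4)e^(-x)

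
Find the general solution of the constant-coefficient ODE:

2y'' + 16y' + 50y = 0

Characteristic equation: 2r² + 16r + 50 = 0
Divide by 2: r² + 8r + 25 = 0
Roots: r = -4 ± 3i (complex conjugates)
General solution: y = e^(-4x)(C₁cos(3x) + C₂sin(3x))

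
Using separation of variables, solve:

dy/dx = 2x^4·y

Separating variables and integrating:
ln|y| = 2x^5/5 + C

General solution: y = Ce^(2x^5/5)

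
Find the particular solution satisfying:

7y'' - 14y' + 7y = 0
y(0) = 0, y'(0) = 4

General solution: y = (C₁ + C₂x)e^x
Repeated root r = 1
Applying ICs: C₁ = 0, C₂ = 4
Particular solution: y = 4xe^x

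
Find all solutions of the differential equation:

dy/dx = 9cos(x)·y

Separating variables and integrating:
ln|y| = 9sin(x) + C

General solution: y = Ce^(9sin(x))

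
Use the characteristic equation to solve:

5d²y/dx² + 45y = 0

Characteristic equation: 5r² + 45 = 0
Divide by 5: r² + 9 = 0
Roots: r = ±3i (complex conjugates)
General solution: y = C₁cos(3x) + C₂sin(3x)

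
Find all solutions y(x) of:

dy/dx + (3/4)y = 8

Using integrating factor method:

General solution: y = 32/3 + Ce^(-3x/4)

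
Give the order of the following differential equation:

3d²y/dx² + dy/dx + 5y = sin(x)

The order is 2 (highest derivative is of order 2).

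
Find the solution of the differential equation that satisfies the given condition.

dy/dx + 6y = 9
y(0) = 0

General solution: y = 3/2 + Ce^(-6x)
Applying y(0) = 0: C = 0 - 3/2 = -3/2
Particular solution: y = 3/2 - (3/2)e^(-6x)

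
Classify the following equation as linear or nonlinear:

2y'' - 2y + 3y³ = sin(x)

Nonlinear (y³ term)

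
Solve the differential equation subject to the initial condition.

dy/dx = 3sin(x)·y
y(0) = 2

General solution: y = Ce^(-3cos(x))
Applying IC y(0) = 2:
Particular solution: y = 2e^(3(1-cos(x)))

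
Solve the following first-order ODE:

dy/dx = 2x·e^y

Separating variables and integrating:
-e^(-y) = x² + C

General solution: y = -ln(C - x²)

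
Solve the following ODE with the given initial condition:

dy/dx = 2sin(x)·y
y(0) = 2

General solution: y = Ce^(-2cos(x))
Applying IC y(0) = 2:
Particular solution: y = 2e^(2(1-cos(x)))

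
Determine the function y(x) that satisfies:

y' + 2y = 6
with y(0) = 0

General solution: y = 3 + Ce^(-2x)
Applying y(0) = 0: C = 0 - 3 = -3
Particular solution: y = 3 - 3e^(-2x)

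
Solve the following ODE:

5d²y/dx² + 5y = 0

Characteristic equation: 5r² + 5 = 0
Divide by 5: r² + 1 = 0
Roots: r = ±i (complex conjugates)
General solution: y = C₁cos(x) + C₂sin(x)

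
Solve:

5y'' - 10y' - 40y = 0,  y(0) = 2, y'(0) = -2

General solution: y = C₁e^(4x) + C₂e^(-2x)
Applying ICs: C₁ = 1/3, C₂ = 5/3
Particular solution: y = (1/3)e^(4x) + (5/3)e^(-2x)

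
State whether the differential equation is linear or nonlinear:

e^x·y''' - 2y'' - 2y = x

Linear (y and its derivatives appear to the first power only, no products of y terms)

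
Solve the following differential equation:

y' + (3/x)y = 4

Using integrating factor method:

General solution: y = x + Cx^(-3)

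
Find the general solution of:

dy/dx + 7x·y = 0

Using integrating factor method:

General solution: y = Ce^(-7x^2/2)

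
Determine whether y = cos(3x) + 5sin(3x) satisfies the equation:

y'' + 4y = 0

Verification:
y'' = -9cos(3x) - 45sin(3x)
y'' + 4y ≠ 0 (frequency mismatch: got 9 instead of 4)

No, it is not a solution.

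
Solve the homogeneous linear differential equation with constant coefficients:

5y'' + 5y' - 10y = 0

Characteristic equation: 5r² + 5r - 10 = 0
Divide by 5: r² + r - 2 = 0
Roots: r = 1, -2 (distinct real)
General solution: y = C₁e^x + C₂e^(-2x)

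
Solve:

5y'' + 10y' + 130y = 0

Characteristic equation: 5r² + 10r + 130 = 0
Divide by 5: r² + 2r + 26 = 0
Roots: r = -1 ± 5i (complex conjugates)
General solution: y = e^(-x)(C₁cos(5x) + C₂sin(5x))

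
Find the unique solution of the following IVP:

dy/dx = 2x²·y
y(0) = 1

General solution: y = Ce^(2x³/3)
Applying IC y(0) = 1:
Particular solution: y = e^(2x³/3)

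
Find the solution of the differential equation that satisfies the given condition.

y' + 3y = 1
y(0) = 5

General solution: y = 1/3 + Ce^(-3x)
Applying y(0) = 5: C = 5 - 1/3 = 14/3
Particular solution: y = 1/3 + (14/3)e^(-3x)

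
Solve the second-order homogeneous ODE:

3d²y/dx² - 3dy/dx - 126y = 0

Characteristic equation: 3r² - 3r - 126 = 0
Divide by 3: r² - r - 42 = 0
Roots: r = 7, -6 (distinct real)
General solution: y = C₁e^(7x) + C₂e^(-6x)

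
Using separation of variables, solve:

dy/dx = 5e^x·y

Separating variables and integrating:
ln|y| = 5e^x + C

General solution: y = Ce^(5e^x)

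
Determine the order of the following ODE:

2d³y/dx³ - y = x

The order is 3 (highest derivative is of order 3).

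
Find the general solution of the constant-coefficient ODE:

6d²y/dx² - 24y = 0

Characteristic equation: 6r² - 24 = 0
Divide by 6: r² - 4 = 0
Roots: r = 2, -2 (distinct real)
General solution: y = C₁e^(2x) + C₂e^(-2x)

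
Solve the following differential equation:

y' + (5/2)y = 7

Using integrating factor method:

General solution: y = 14/5 + Ce^(-5x/2)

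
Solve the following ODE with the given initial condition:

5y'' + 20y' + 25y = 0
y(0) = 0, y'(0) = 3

General solution: y = e^(-2x)(C₁cos(x) + C₂sin(x))
Complex roots r = -2 ± i
Applying ICs: C₁ = 0, C₂ = 3
Particular solution: y = e^(-2x)(3sin(x))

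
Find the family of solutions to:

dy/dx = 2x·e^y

Separating variables and integrating:
-e^(-y) = x² + C

General solution: y = -ln(C - x²)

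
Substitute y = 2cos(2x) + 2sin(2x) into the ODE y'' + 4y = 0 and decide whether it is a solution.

Verification:
y'' = -8cos(2x) - 8sin(2x)
y'' + 4y = 0 ✓

Yes, it is a solution.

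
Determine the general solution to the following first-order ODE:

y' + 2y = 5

Using integrating factor method:

General solution: y = 5/2 + Ce^(-2x)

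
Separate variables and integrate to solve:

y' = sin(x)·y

Separating variables and integrating:
ln|y| = -cos(x) + C

General solution: y = Ce^(-cos(x))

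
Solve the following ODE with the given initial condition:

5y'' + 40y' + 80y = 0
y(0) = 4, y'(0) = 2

General solution: y = (C₁ + C₂x)e^(-4x)
Repeated root r = -4
Applying ICs: C₁ = 4, C₂ = 18
Particular solution: y = (4 + 18x)e^(-4x)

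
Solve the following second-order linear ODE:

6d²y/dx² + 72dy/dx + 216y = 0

Characteristic equation: 6r² + 72r + 216 = 0
Divide by 6: r² + 12r + 36 = 0
Factored: (r + 6)² = 0
Repeated root: r = -6
General solution: y = (C₁ + C₂x)e^(-6x)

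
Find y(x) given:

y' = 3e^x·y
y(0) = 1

General solution: y = Ce^(3e^x)
Applying IC y(0) = 1:
Particular solution: y = e^(3(e^x - 1))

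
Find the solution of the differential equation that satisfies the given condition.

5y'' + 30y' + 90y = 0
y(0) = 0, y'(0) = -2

General solution: y = e^(-3x)(C₁cos(3x) + C₂sin(3x))
Complex roots r = -3 ± 3i
Applying ICs: C₁ = 0, C₂ = -2/3
Particular solution: y = e^(-3x)(-(2/3)sin(3x))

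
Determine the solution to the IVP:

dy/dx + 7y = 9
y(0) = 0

General solution: y = 9/7 + Ce^(-7x)
Applying y(0) = 0: C = 0 - 9/7 = -9/7
Particular solution: y = 9/7 - (9/7)e^(-7x)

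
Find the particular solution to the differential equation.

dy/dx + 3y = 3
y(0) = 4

General solution: y = 1 + Ce^(-3x)
Applying y(0) = 4: C = 4 - 1 = 3
Particular solution: y = 1 + 3e^(-3x)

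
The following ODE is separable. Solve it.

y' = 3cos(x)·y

Separating variables and integrating:
ln|y| = 3sin(x) + C

General solution: y = Ce^(3sin(x))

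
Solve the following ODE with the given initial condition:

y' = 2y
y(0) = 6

General solution: y = Ce^(2x)
Applying IC y(0) = 6:
Particular solution: y = 6e^(2x)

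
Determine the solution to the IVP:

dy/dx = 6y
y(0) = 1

General solution: y = Ce^(6x)
Applying IC y(0) = 1:
Particular solution: y = e^(6x)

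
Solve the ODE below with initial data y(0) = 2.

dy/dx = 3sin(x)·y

General solution: y = Ce^(-3cos(x))
Applying IC y(0) = 2:
Particular solution: y = 2e^(3(1-cos(x)))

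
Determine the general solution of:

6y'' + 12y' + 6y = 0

Characteristic equation: 6r² + 12r + 6 = 0
Divide by 6: r² + 2r + 1 = 0
Factored: (r + 1)² = 0
Repeated root: r = -1
General solution: y = (C₁ + C₂x)e^(-x)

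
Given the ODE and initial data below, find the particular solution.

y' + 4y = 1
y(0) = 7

General solution: y = 1/4 + Ce^(-4x)
Applying y(0) = 7: C = 7 - 1/4 = 27/4
Particular solution: y = 1/4 + (27/4)e^(-4x)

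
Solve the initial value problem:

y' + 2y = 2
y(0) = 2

General solution: y = 1 + Ce^(-2x)
Applying y(0) = 2: C = 2 - 1 = 1
Particular solution: y = 1 + e^(-2x)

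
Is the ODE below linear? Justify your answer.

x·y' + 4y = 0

Yes. Linear (y and its derivatives appear to the first power only, no products of y terms)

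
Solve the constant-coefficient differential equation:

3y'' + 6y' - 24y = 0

Characteristic equation: 3r² + 6r - 24 = 0
Divide by 3: r² + 2r - 8 = 0
Roots: r = 2, -4 (distinct real)
General solution: y = C₁e^(2x) + C₂e^(-4x)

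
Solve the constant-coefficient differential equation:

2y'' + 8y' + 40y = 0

Characteristic equation: 2r² + 8r + 40 = 0
Divide by 2: r² + 4r + 20 = 0
Roots: r = -2 ± 4i (complex conjugates)
General solution: y = e^(-2x)(C₁cos(4x) + C₂sin(4x))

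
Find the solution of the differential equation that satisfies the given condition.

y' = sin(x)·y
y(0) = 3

General solution: y = Ce^(-cos(x))
Applying IC y(0) = 3:
Particular solution: y = 3e^(1-cos(x))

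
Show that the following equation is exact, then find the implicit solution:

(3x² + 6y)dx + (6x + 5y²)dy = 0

Verify exactness: ∂M/∂y = ∂N/∂x ✓
Find F(x,y) such that ∂F/∂x = M, ∂F/∂y = N
Solution: x³ + 6xy + 5y³/3 = C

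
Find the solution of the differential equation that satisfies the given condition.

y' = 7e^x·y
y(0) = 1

General solution: y = Ce^(7e^x)
Applying IC y(0) = 1:
Particular solution: y = e^(7(e^x - 1))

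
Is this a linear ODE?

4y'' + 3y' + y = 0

Yes. Linear (y and its derivatives appear to the first power only, no products of y terms)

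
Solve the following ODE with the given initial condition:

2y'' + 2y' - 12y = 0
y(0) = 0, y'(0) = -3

General solution: y = C₁e^(2x) + C₂e^(-3x)
Applying ICs: C₁ = -3/5, C₂ = 3/5
Particular solution: y = -(3/5)e^(2x) + (3/5)e^(-3x)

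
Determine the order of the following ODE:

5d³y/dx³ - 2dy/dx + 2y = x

The order is 3 (highest derivative is of order 3).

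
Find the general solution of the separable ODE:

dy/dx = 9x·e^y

Separating variables and integrating:
-e^(-y) = 9x²/2 + C

General solution: y = -ln(C - 9x²/2)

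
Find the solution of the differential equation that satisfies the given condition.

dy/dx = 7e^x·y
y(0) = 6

General solution: y = Ce^(7e^x)
Applying IC y(0) = 6:
Particular solution: y = 6e^(7(e^x - 1))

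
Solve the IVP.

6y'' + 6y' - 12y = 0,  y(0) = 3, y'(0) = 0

General solution: y = C₁e^x + C₂e^(-2x)
Applying ICs: C₁ = 2, C₂ = 1
Particular solution: y = 2e^x + e^(-2x)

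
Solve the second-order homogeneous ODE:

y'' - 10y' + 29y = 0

Characteristic equation: r² - 10r + 29 = 0
Roots: r = 5 ± 2i (complex conjugates)
General solution: y = e^(5x)(C₁cos(2x) + C₂sin(2x))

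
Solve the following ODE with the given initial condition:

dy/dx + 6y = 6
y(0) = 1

General solution: y = 1 + Ce^(-6x)
Applying y(0) = 1: C = 1 - 1 = 0
Particular solution: y = 1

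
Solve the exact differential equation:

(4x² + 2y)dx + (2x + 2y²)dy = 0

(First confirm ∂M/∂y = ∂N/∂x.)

Verify exactness: ∂M/∂y = ∂N/∂x ✓
Find F(x,y) such that ∂F/∂x = M, ∂F/∂y = N
Solution: 4x³/3 + 2xy + 2y³/3 = C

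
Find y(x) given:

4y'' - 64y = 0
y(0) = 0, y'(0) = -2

General solution: y = C₁e^(4x) + C₂e^(-4x)
Applying ICs: C₁ = -1/4, C₂ = 1/4
Particular solution: y = -(1/4)e^(4x) + (1/4)e^(-4x)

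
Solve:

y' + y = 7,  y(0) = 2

General solution: y = 7 + Ce^(-x)
Applying y(0) = 2: C = 2 - 7 = -5
Particular solution: y = 7 - 5e^(-x)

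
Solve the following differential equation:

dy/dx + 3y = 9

Using integrating factor method:

General solution: y = 3 + Ce^(-3x)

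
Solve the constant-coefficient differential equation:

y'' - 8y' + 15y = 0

Characteristic equation: r² - 8r + 15 = 0
Roots: r = 5, 3 (distinct real)
General solution: y = C₁e^(5x) + C₂e^(3x)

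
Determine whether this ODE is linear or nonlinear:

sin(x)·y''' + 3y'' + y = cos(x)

Linear (y and its derivatives appear to the first power only, no products of y terms)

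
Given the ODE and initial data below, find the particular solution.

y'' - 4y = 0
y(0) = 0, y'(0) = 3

General solution: y = C₁e^(2x) + C₂e^(-2x)
Applying ICs: C₁ = 3/4, C₂ = -3/4
Particular solution: y = (3/4)e^(2x) - (3/4)e^(-2x)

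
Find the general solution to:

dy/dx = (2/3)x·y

Separating variables and integrating:
ln|y| = x^2/3 + C

General solution: y = Ce^(x^2/3)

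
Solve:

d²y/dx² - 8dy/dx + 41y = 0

Characteristic equation: r² - 8r + 41 = 0
Roots: r = 4 ± 5i (complex conjugates)
General solution: y = e^(4x)(C₁cos(5x) + C₂sin(5x))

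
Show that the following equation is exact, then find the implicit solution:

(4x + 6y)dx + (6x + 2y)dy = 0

Verify exactness: ∂M/∂y = ∂N/∂x ✓
Find F(x,y) such that ∂F/∂x = M, ∂F/∂y = N
Solution: 2x² + 6xy + y² = C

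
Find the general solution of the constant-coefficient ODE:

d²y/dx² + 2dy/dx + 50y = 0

Characteristic equation: r² + 2r + 50 = 0
Roots: r = -1 ± 7i (complex conjugates)
General solution: y = e^(-x)(C₁cos(7x) + C₂sin(7x))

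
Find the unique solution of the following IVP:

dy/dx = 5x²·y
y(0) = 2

General solution: y = Ce^(5x³/3)
Applying IC y(0) = 2:
Particular solution: y = 2e^(5x³/3)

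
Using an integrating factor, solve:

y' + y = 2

Using integrating factor method:

General solution: y = 2 + Ce^(-x)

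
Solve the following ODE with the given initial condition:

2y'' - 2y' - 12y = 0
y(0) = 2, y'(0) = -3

General solution: y = C₁e^(3x) + C₂e^(-2x)
Applying ICs: C₁ = 1/5, C₂ = 9/5
Particular solution: y = (1/5)e^(3x) + (9/5)e^(-2x)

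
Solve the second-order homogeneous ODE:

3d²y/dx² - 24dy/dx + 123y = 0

Characteristic equation: 3r² - 24r + 123 = 0
Divide by 3: r² - 8r + 41 = 0
Roots: r = 4 ± 5i (complex conjugates)
General solution: y = e^(4x)(C₁cos(5x) + C₂sin(5x))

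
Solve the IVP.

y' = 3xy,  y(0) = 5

General solution: y = Ce^(3x²/2)
Applying IC y(0) = 5:
Particular solution: y = 5e^(3x²/2)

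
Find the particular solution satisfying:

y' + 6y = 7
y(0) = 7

General solution: y = 7/6 + Ce^(-6x)
Applying y(0) = 7: C = 7 - 7/6 = 35/6
Particular solution: y = 7/6 + (35/6)e^(-6x)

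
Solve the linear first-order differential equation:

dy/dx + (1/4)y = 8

Using integrating factor method:

General solution: y = 32 + Ce^(-x/4)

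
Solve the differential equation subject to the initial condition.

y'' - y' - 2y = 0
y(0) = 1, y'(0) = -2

General solution: y = C₁e^(2x) + C₂e^(-x)
Applying ICs: C₁ = -1/3, C₂ = 4/3
Particular solution: y = -(1/3)e^(2x) + (4/3)e^(-x)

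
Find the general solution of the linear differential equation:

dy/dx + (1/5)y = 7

Using integrating factor method:

General solution: y = 35 + Ce^(-x/5)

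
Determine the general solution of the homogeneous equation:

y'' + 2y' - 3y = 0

Characteristic equation: r² + 2r - 3 = 0
Roots: r = 1, -3 (distinct real)
General solution: y = C₁e^x + C₂e^(-3x)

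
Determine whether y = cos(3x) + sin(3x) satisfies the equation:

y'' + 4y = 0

Verification:
y'' = -9cos(3x) - 9sin(3x)
y'' + 4y ≠ 0 (frequency mismatch: got 9 instead of 4)

No, it is not a solution.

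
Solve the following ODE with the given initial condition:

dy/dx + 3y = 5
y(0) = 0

General solution: y = 5/3 + Ce^(-3x)
Applying y(0) = 0: C = 0 - 5/3 = -5/3
Particular solution: y = 5/3 - (5/3)e^(-3x)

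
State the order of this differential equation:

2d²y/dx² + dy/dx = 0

The order is 2 (highest derivative is of order 2).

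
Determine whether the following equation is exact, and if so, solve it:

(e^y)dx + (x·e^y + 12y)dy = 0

Verify exactness: ∂M/∂y = ∂N/∂x ✓
Find F(x,y) such that ∂F/∂x = M, ∂F/∂y = N
Solution: x·e^y + 6y² = C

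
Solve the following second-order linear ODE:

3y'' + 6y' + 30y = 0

Characteristic equation: 3r² + 6r + 30 = 0
Divide by 3: r² + 2r + 10 = 0
Roots: r = -1 ± 3i (complex conjugates)
General solution: y = e^(-x)(C₁cos(3x) + C₂sin(3x))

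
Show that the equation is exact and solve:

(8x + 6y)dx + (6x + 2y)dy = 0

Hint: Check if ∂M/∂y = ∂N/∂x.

Verify exactness: ∂M/∂y = ∂N/∂x ✓
Find F(x,y) such that ∂F/∂x = M, ∂F/∂y = N
Solution: 4x² + 6xy + y² = C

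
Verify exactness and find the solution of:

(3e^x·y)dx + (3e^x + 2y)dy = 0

Verify exactness: ∂M/∂y = ∂N/∂x ✓
Find F(x,y) such that ∂F/∂x = M, ∂F/∂y = N
Solution: 3e^x·y + y² = C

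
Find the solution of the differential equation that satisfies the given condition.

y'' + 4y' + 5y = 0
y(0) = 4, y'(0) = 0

General solution: y = e^(-2x)(C₁cos(x) + C₂sin(x))
Complex roots r = -2 ± i
Applying ICs: C₁ = 4, C₂ = 8
Particular solution: y = e^(-2x)(4cos(x) + 8sin(x))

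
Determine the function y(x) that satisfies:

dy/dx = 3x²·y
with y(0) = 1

General solution: y = Ce^(x³)
Applying IC y(0) = 1:
Particular solution: y = e^(x³)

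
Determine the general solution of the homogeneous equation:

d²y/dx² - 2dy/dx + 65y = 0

Characteristic equation: r² - 2r + 65 = 0
Roots: r = 1 ± 8i (complex conjugates)
General solution: y = e^x(C₁cos(8x) + C₂sin(8x))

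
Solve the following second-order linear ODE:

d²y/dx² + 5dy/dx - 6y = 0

Characteristic equation: r² + 5r - 6 = 0
Roots: r = 1, -6 (distinct real)
General solution: y = C₁e^x + C₂e^(-6x)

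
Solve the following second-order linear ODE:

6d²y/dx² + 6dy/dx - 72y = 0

Characteristic equation: 6r² + 6r - 72 = 0
Divide by 6: r² + r - 12 = 0
Roots: r = 3, -4 (distinct real)
General solution: y = C₁e^(3x) + C₂e^(-4x)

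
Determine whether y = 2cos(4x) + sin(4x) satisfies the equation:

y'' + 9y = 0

Verification:
y'' = -32cos(4x) - 16sin(4x)
y'' + 9y ≠ 0 (frequency mismatch: got 16 instead of 9)

No, it is not a solution.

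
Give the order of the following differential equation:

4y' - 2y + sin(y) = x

The order is 1 (highest derivative is of order 1).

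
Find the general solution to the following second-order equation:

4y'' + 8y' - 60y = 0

Characteristic equation: 4r² + 8r - 60 = 0
Divide by 4: r² + 2r - 15 = 0
Roots: r = 3, -5 (distinct real)
General solution: y = C₁e^(3x) + C₂e^(-5x)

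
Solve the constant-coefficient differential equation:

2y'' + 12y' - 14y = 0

Characteristic equation: 2r² + 12r - 14 = 0
Divide by 2: r² + 6r - 7 = 0
Roots: r = 1, -7 (distinct real)
General solution: y = C₁e^x + C₂e^(-7x)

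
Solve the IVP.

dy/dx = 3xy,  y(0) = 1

General solution: y = Ce^(3x²/2)
Applying IC y(0) = 1:
Particular solution: y = e^(3x²/2)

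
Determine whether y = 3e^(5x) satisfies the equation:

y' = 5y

Verification:
y = 3e^(5x)
y' = 15e^(5x)
5y = 15e^(5x)
y' = 5y ✓

Yes, it is a solution.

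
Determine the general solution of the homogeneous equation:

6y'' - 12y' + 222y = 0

Characteristic equation: 6r² - 12r + 222 = 0
Divide by 6: r² - 2r + 37 = 0
Roots: r = 1 ± 6i (complex conjugates)
General solution: y = e^x(C₁cos(6x) + C₂sin(6x))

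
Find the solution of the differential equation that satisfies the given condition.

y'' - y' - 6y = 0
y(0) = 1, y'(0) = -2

General solution: y = C₁e^(3x) + C₂e^(-2x)
Applying ICs: C₁ = 0, C₂ = 1
Particular solution: y = e^(-2x)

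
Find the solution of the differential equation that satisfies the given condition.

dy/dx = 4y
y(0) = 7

General solution: y = Ce^(4x)
Applying IC y(0) = 7:
Particular solution: y = 7e^(4x)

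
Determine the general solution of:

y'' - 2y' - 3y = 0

Characteristic equation: r² - 2r - 3 = 0
Roots: r = 3, -1 (distinct real)
General solution: y = C₁e^(3x) + C₂e^(-x)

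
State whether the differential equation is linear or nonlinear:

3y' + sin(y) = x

Nonlinear (sin(y) is nonlinear in y)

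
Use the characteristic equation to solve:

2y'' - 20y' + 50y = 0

Characteristic equation: 2r² - 20r + 50 = 0
Divide by 2: r² - 10r + 25 = 0
Factored: (r - 5)² = 0
Repeated root: r = 5
General solution: y = (C₁ + C₂x)e^(5x)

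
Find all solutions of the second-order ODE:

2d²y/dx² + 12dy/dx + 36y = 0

Characteristic equation: 2r² + 12r + 36 = 0
Divide by 2: r² + 6r + 18 = 0
Roots: r = -3 ± 3i (complex conjugates)
General solution: y = e^(-3x)(C₁cos(3x) + C₂sin(3x))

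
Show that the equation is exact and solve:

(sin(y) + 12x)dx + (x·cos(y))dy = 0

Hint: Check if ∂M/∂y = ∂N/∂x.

Verify exactness: ∂M/∂y = ∂N/∂x ✓
Find F(x,y) such that ∂F/∂x = M, ∂F/∂y = N
Solution: x·sin(y) + 6x² = C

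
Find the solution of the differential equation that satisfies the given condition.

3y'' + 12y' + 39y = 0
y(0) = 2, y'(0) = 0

General solution: y = e^(-2x)(C₁cos(3x) + C₂sin(3x))
Complex roots r = -2 ± 3i
Applying ICs: C₁ = 2, C₂ = 4/3
Particular solution: y = e^(-2x)(2cos(3x) + (4/3)sin(3x))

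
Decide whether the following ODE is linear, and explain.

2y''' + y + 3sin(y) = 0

Nonlinear (sin(y) is nonlinear in y)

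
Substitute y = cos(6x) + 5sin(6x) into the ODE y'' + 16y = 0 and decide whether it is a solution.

Verification:
y'' = -36cos(6x) - 180sin(6x)
y'' + 16y ≠ 0 (frequency mismatch: got 36 instead of 16)

No, it is not a solution.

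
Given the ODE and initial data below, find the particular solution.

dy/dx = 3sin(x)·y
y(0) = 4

General solution: y = Ce^(-3cos(x))
Applying IC y(0) = 4:
Particular solution: y = 4e^(3(1-cos(x)))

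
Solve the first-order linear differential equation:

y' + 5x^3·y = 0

Using integrating factor method:

General solution: y = Ce^(-5x^4/4)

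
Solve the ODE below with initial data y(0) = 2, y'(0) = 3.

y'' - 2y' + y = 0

General solution: y = (C₁ + C₂x)e^x
Repeated root r = 1
Applying ICs: C₁ = 2, C₂ = 1
Particular solution: y = (2 + x)e^x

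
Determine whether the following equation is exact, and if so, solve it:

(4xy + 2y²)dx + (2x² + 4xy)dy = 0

Verify exactness: ∂M/∂y = ∂N/∂x ✓
Find F(x,y) such that ∂F/∂x = M, ∂F/∂y = N
Solution: 2x²y + 2xy² = C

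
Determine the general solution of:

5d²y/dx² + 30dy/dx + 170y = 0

Characteristic equation: 5r² + 30r + 170 = 0
Divide by 5: r² + 6r + 34 = 0
Roots: r = -3 ± 5i (complex conjugates)
General solution: y = e^(-3x)(C₁cos(5x) + C₂sin(5x))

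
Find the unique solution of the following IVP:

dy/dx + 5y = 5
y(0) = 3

General solution: y = 1 + Ce^(-5x)
Applying y(0) = 3: C = 3 - 1 = 2
Particular solution: y = 1 + 2e^(-5x)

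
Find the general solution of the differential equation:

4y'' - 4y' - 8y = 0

Characteristic equation: 4r² - 4r - 8 = 0
Divide by 4: r² - r - 2 = 0
Roots: r = 2, -1 (distinct real)
General solution: y = C₁e^(2x) + C₂e^(-x)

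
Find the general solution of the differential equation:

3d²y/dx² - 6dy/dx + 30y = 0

Characteristic equation: 3r² - 6r + 30 = 0
Divide by 3: r² - 2r + 10 = 0
Roots: r = 1 ± 3i (complex conjugates)
General solution: y = e^x(C₁cos(3x) + C₂sin(3x))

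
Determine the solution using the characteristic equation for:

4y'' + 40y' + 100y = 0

Characteristic equation: 4r² + 40r + 100 = 0
Divide by 4: r² + 10r + 25 = 0
Factored: (r + 5)² = 0
Repeated root: r = -5
General solution: y = (C₁ + C₂x)e^(-5x)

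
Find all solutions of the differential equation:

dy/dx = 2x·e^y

Separating variables and integrating:
-e^(-y) = x² + C

General solution: y = -ln(C - x²)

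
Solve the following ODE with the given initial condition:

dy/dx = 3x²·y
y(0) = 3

General solution: y = Ce^(x³)
Applying IC y(0) = 3:
Particular solution: y = 3e^(x³)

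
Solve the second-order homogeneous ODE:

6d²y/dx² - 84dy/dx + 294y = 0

Characteristic equation: 6r² - 84r + 294 = 0
Divide by 6: r² - 14r + 49 = 0
Factored: (r - 7)² = 0
Repeated root: r = 7
General solution: y = (C₁ + C₂x)e^(7x)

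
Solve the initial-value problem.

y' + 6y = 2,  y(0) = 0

General solution: y = 1/3 + Ce^(-6x)
Applying y(0) = 0: C = 0 - 1/3 = -1/3
Particular solution: y = 1/3 - (1/3)e^(-6x)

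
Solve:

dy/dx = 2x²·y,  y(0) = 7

General solution: y = Ce^(2x³/3)
Applying IC y(0) = 7:
Particular solution: y = 7e^(2x³/3)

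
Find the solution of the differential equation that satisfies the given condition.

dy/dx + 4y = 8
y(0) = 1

General solution: y = 2 + Ce^(-4x)
Applying y(0) = 1: C = 1 - 2 = -1
Particular solution: y = 2 - e^(-4x)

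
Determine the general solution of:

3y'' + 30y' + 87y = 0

Characteristic equation: 3r² + 30r + 87 = 0
Divide by 3: r² + 10r + 29 = 0
Roots: r = -5 ± 2i (complex conjugates)
General solution: y = e^(-5x)(C₁cos(2x) + C₂sin(2x))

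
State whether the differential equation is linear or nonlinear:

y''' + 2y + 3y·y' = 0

Nonlinear (product y·y')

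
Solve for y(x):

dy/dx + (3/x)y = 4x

Using integrating factor method:

General solution: y = (4/5)x^2 + Cx^(-3)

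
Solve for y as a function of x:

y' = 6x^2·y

Separating variables and integrating:
ln|y| = 2x^3 + C

General solution: y = Ce^(2x^3)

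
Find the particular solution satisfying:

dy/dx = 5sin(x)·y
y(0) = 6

General solution: y = Ce^(-5cos(x))
Applying IC y(0) = 6:
Particular solution: y = 6e^(5(1-cos(x)))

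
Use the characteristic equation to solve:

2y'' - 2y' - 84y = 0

Characteristic equation: 2r² - 2r - 84 = 0
Divide by 2: r² - r - 42 = 0
Roots: r = 7, -6 (distinct real)
General solution: y = C₁e^(7x) + C₂e^(-6x)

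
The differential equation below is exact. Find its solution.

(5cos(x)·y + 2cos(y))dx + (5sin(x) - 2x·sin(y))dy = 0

Verify exactness: ∂M/∂y = ∂N/∂x ✓
Find F(x,y) such that ∂F/∂x = M, ∂F/∂y = N
Solution: 5sin(x)·y + 2x·cos(y) = C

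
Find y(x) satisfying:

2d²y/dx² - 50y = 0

Characteristic equation: 2r² - 50 = 0
Divide by 2: r² - 25 = 0
Roots: r = 5, -5 (distinct real)
General solution: y = C₁e^(5x) + C₂e^(-5x)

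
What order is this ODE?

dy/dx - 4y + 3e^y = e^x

The order is 1 (highest derivative is of order 1).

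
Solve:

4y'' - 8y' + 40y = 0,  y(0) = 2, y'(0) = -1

General solution: y = e^x(C₁cos(3x) + C₂sin(3x))
Complex roots r = 1 ± 3i
Applying ICs: C₁ = 2, C₂ = -1
Particular solution: y = e^x(2cos(3x) - sin(3x))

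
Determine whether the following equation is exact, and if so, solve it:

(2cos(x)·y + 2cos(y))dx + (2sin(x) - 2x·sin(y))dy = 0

Verify exactness: ∂M/∂y = ∂N/∂x ✓
Find F(x,y) such that ∂F/∂x = M, ∂F/∂y = N
Solution: 2sin(x)·y + 2x·cos(y) = C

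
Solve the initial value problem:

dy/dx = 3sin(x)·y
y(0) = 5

General solution: y = Ce^(-3cos(x))
Applying IC y(0) = 5:
Particular solution: y = 5e^(3(1-cos(x)))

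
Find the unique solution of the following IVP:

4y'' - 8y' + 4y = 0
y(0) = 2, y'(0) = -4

General solution: y = (C₁ + C₂x)e^x
Repeated root r = 1
Applying ICs: C₁ = 2, C₂ = -6
Particular solution: y = (2 - 6x)e^x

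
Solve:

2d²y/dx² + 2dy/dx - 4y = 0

Characteristic equation: 2r² + 2r - 4 = 0
Divide by 2: r² + r - 2 = 0
Roots: r = 1, -2 (distinct real)
General solution: y = C₁e^x + C₂e^(-2x)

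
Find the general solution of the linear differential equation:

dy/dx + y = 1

Using integrating factor method:

General solution: y = 1 + Ce^(-x)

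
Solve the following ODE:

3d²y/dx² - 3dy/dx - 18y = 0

Characteristic equation: 3r² - 3r - 18 = 0
Divide by 3: r² - r - 6 = 0
Roots: r = 3, -2 (distinct real)
General solution: y = C₁e^(3x) + C₂e^(-2x)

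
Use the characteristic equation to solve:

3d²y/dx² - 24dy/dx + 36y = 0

Characteristic equation: 3r² - 24r + 36 = 0
Divide by 3: r² - 8r + 12 = 0
Roots: r = 2, 6 (distinct real)
General solution: y = C₁e^(2x) + C₂e^(6x)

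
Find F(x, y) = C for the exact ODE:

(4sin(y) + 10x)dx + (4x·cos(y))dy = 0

Verify exactness: ∂M/∂y = ∂N/∂x ✓
Find F(x,y) such that ∂F/∂x = M, ∂F/∂y = N
Solution: 4x·sin(y) + 5x² = C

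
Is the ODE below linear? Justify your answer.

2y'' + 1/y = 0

No. Nonlinear (1/y term)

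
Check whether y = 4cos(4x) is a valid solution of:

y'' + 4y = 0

Verification:
y'' = -64cos(4x)
y'' + 4y ≠ 0 (frequency mismatch: got 16 instead of 4)

No, it is not a solution.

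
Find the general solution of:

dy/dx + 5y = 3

Using integrating factor method:

General solution: y = 3/5 + Ce^(-5x)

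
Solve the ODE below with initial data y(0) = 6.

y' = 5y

General solution: y = Ce^(5x)
Applying IC y(0) = 6:
Particular solution: y = 6e^(5x)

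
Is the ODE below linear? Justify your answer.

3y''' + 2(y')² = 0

No. Nonlinear ((y')² term)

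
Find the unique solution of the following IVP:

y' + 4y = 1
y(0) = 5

General solution: y = 1/4 + Ce^(-4x)
Applying y(0) = 5: C = 5 - 1/4 = 19/4
Particular solution: y = 1/4 + (19/4)e^(-4x)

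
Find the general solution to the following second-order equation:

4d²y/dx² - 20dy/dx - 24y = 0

Characteristic equation: 4r² - 20r - 24 = 0
Divide by 4: r² - 5r - 6 = 0
Roots: r = 6, -1 (distinct real)
General solution: y = C₁e^(6x) + C₂e^(-x)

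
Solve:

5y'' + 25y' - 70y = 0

Characteristic equation: 5r² + 25r - 70 = 0
Divide by 5: r² + 5r - 14 = 0
Roots: r = 2, -7 (distinct real)
General solution: y = C₁e^(2x) + C₂e^(-7x)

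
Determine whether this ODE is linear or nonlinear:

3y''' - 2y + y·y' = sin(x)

Nonlinear (product y·y')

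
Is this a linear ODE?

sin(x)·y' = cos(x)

Yes. Linear (y and its derivatives appear to the first power only, no products of y terms)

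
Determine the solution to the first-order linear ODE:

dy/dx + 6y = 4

Using integrating factor method:

General solution: y = 2/3 + Ce^(-6x)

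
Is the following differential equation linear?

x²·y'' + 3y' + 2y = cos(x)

Yes. Linear (y and its derivatives appear to the first power only, no products of y terms)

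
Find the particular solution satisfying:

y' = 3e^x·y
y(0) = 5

General solution: y = Ce^(3e^x)
Applying IC y(0) = 5:
Particular solution: y = 5e^(3(e^x - 1))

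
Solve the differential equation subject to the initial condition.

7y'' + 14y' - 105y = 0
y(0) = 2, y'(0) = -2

General solution: y = C₁e^(3x) + C₂e^(-5x)
Applying ICs: C₁ = 1, C₂ = 1
Particular solution: y = e^(3x) + e^(-5x)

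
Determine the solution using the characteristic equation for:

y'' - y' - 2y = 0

Characteristic equation: r² - r - 2 = 0
Roots: r = 2, -1 (distinct real)
General solution: y = C₁e^(2x) + C₂e^(-x)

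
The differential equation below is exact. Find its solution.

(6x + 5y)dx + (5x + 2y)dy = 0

Verify exactness: ∂M/∂y = ∂N/∂x ✓
Find F(x,y) such that ∂F/∂x = M, ∂F/∂y = N
Solution: 3x² + 5xy + y² = C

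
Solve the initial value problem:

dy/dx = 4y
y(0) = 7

General solution: y = Ce^(4x)
Applying IC y(0) = 7:
Particular solution: y = 7e^(4x)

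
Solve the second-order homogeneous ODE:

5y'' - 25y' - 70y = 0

Characteristic equation: 5r² - 25r - 70 = 0
Divide by 5: r² - 5r - 14 = 0
Roots: r = 7, -2 (distinct real)
General solution: y = C₁e^(7x) + C₂e^(-2x)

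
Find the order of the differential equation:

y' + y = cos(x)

The order is 1 (highest derivative is of order 1).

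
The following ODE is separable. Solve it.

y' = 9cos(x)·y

Separating variables and integrating:
ln|y| = 9sin(x) + C

General solution: y = Ce^(9sin(x))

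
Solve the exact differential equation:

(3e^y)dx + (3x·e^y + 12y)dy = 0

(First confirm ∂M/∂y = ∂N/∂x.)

Verify exactness: ∂M/∂y = ∂N/∂x ✓
Find F(x,y) such that ∂F/∂x = M, ∂F/∂y = N
Solution: 3x·e^y + 6y² = C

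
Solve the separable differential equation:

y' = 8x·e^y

Separating variables and integrating:
-e^(-y) = 4x² + C

General solution: y = -ln(C - 4x²)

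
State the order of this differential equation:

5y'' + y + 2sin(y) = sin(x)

The order is 2 (highest derivative is of order 2).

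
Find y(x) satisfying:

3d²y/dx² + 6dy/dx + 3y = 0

Characteristic equation: 3r² + 6r + 3 = 0
Divide by 3: r² + 2r + 1 = 0
Factored: (r + 1)² = 0
Repeated root: r = -1
General solution: y = (C₁ + C₂x)e^(-x)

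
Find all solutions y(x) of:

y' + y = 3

Using integrating factor method:

General solution: y = 3 + Ce^(-x)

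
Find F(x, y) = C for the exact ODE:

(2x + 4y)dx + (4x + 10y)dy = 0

Verify exactness: ∂M/∂y = ∂N/∂x ✓
Find F(x,y) such that ∂F/∂x = M, ∂F/∂y = N
Solution: x² + 4xy + 5y² = C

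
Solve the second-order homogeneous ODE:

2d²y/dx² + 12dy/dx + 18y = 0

Characteristic equation: 2r² + 12r + 18 = 0
Divide by 2: r² + 6r + 9 = 0
Factored: (r + 3)² = 0
Repeated root: r = -3
General solution: y = (C₁ + C₂x)e^(-3x)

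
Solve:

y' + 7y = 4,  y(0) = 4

General solution: y = 4/7 + Ce^(-7x)
Applying y(0) = 4: C = 4 - 4/7 = 24/7
Particular solution: y = 4/7 + (24/7)e^(-7x)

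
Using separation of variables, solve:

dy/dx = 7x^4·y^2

Separating variables and integrating:
-1/y = 7x^5/5 + C

General solution: y^-1 = (-7/5)x^5 + C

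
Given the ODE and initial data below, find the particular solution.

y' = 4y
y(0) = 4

General solution: y = Ce^(4x)
Applying IC y(0) = 4:
Particular solution: y = 4e^(4x)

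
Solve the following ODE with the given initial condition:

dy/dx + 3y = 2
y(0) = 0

General solution: y = 2/3 + Ce^(-3x)
Applying y(0) = 0: C = 0 - 2/3 = -2/3
Particular solution: y = 2/3 - (2/3)e^(-3x)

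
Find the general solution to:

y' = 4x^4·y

Separating variables and integrating:
ln|y| = 4x^5/5 + C

General solution: y = Ce^(4x^5/5)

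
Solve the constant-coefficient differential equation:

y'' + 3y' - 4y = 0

Characteristic equation: r² + 3r - 4 = 0
Roots: r = 1, -4 (distinct real)
General solution: y = C₁e^x + C₂e^(-4x)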